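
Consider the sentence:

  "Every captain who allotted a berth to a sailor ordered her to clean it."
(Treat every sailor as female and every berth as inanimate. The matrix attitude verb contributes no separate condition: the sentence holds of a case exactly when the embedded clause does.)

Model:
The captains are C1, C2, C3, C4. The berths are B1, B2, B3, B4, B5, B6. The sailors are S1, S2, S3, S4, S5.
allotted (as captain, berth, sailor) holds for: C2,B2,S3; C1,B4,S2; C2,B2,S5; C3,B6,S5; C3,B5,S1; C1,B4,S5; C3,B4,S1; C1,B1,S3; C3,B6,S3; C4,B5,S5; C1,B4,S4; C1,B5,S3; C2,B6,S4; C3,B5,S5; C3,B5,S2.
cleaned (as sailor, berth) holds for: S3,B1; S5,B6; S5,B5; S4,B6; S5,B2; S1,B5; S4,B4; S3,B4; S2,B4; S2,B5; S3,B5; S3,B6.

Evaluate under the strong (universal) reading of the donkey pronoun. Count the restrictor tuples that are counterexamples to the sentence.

3

"her" takes "a sailor" as antecedent and "it" takes "a berth"; both are donkey pronouns co-varying with the restrictor.
Strong reading: for every (c,b,s) with allotted(c,b,s), cleaned(s,b).
Restrictor triples: (C1,B1,S3)→cleaned(S3,B1) ✓  (C1,B4,S2)→cleaned(S2,B4) ✓  (C1,B4,S4)→cleaned(S4,B4) ✓  (C1,B4,S5)→cleaned(S5,B4) ✗  (C1,B5,S3)→cleaned(S3,B5) ✓  (C2,B2,S3)→cleaned(S3,B2) ✗  (C2,B2,S5)→cleaned(S5,B2) ✓  (C2,B6,S4)→cleaned(S4,B6) ✓  (C3,B4,S1)→cleaned(S1,B4) ✗  (C3,B5,S1)→cleaned(S1,B5) ✓  (C3,B5,S2)→cleaned(S2,B5) ✓  (C3,B5,S5)→cleaned(S5,B5) ✓  (C3,B6,S3)→cleaned(S3,B6) ✓  (C3,B6,S5)→cleaned(S5,B6) ✓  (C4,B5,S5)→cleaned(S5,B5) ✓
Counterexamples (restrictor triples failing the scope): 3.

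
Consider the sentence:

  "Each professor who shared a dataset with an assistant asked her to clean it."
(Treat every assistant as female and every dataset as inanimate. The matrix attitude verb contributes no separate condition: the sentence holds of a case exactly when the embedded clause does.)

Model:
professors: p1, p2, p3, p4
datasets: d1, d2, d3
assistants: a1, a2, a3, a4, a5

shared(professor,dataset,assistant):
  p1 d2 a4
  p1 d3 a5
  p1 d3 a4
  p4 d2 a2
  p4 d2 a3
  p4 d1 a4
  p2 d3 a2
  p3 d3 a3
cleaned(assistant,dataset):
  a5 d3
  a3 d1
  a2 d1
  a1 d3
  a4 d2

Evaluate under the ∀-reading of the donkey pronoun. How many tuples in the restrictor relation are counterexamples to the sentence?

"her" takes "an assistant" as antecedent and "it" takes "a dataset"; both are donkey pronouns co-varying with the restrictor.
Strong reading: for every (p,d,a) with shared(p,d,a), cleaned(a,d).
Restrictor triples: (p1,d2,a4)→cleaned(a4,d2) ✓  (p1,d3,a4)→cleaned(a4,d3) ✗  (p1,d3,a5)→cleaned(a5,d3) ✓  (p2,d3,a2)→cleaned(a2,d3) ✗  (p3,d3,a3)→cleaned(a3,d3) ✗  (p4,d1,a4)→cleaned(a4,d1) ✗  (p4,d2,a2)→cleaned(a2,d2) ✗  (p4,d2,a3)→cleaned(a3,d2) ✗
Counterexamples (restrictor triples failing the scope): 6.

6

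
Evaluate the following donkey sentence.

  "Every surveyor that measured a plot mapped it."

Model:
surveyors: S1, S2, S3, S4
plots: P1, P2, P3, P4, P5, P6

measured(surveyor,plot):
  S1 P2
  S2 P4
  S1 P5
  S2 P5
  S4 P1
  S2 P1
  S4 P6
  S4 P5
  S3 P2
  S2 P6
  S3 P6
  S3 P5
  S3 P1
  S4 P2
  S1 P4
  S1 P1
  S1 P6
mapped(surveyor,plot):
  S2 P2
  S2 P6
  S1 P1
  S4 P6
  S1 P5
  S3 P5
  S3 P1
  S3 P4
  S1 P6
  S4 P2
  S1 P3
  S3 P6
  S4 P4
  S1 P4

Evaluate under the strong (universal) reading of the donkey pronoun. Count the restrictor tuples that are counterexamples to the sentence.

"it" takes "a plot" as antecedent — a donkey pronoun bound across the clause boundary.
Strong reading: for every (s,p) with measured(s,p), mapped(s,p).
Restrictor pairs: (S1,P1) ✓  (S1,P2) ✗  (S1,P4) ✓  (S1,P5) ✓  (S1,P6) ✓  (S2,P1) ✗  (S2,P4) ✗  (S2,P5) ✗  (S2,P6) ✓  (S3,P1) ✓  (S3,P2) ✗  (S3,P5) ✓  (S3,P6) ✓  (S4,P1) ✗  (S4,P2) ✓  (S4,P5) ✗  (S4,P6) ✓
Counterexamples (restrictor pairs failing the scope): 7.

7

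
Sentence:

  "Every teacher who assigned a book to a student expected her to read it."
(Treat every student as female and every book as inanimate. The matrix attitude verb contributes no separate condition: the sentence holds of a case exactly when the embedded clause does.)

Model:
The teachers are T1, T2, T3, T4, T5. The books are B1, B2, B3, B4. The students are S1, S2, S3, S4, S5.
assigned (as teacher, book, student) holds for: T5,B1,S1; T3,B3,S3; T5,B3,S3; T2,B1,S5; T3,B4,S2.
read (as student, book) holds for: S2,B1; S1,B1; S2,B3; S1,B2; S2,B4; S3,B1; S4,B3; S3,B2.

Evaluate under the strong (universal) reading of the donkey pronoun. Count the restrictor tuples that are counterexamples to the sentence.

"her" takes "a student" as antecedent and "it" takes "a book"; both are donkey pronouns co-varying with the restrictor.
Strong reading: for every (t,b,s) with assigned(t,b,s), read(s,b).
Restrictor triples: (T2,B1,S5)→read(S5,B1) ✗  (T3,B3,S3)→read(S3,B3) ✗  (T3,B4,S2)→read(S2,B4) ✓  (T5,B1,S1)→read(S1,B1) ✓  (T5,B3,S3)→read(S3,B3) ✗
Counterexamples (restrictor triples failing the scope): 3.

3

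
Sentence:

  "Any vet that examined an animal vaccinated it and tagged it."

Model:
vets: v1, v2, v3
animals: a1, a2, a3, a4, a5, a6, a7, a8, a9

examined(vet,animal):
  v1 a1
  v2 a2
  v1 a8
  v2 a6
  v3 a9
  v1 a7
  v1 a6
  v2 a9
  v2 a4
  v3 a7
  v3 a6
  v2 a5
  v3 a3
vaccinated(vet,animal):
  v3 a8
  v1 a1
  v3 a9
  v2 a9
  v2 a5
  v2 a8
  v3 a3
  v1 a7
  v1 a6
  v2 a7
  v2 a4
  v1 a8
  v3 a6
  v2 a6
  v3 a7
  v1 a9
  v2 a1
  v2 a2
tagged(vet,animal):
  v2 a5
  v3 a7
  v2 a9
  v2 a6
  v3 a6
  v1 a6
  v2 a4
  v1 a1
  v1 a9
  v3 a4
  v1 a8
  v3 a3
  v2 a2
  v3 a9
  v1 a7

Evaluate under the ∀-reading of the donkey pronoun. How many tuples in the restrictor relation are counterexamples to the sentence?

"it" takes "an animal" as antecedent — a donkey pronoun bound across the clause boundary.
Strong reading: for every (v,a) with examined(v,a), vaccinated(v,a) ∧ tagged(v,a).
Restrictor pairs: (v1,a1) ✓  (v1,a6) ✓  (v1,a7) ✓  (v1,a8) ✓  (v2,a2) ✓  (v2,a4) ✓  (v2,a5) ✓  (v2,a6) ✓  (v2,a9) ✓  (v3,a3) ✓  (v3,a6) ✓  (v3,a7) ✓  (v3,a9) ✓
Counterexamples (restrictor pairs failing the scope): 0.

0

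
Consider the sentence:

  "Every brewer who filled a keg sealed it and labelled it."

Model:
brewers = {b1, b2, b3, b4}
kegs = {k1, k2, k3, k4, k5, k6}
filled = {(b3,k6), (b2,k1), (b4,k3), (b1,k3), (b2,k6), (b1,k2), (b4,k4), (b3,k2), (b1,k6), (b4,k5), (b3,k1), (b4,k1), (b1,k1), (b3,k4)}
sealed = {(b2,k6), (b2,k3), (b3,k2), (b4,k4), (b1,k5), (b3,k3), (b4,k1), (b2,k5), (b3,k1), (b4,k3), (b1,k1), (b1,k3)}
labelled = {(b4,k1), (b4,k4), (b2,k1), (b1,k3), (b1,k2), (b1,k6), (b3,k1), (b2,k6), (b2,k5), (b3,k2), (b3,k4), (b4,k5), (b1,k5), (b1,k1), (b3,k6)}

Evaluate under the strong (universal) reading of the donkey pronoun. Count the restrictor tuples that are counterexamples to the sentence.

"it" takes "a keg" as antecedent — a donkey pronoun bound across the clause boundary.
Strong reading: for every (b,k) with filled(b,k), sealed(b,k) ∧ labelled(b,k).
Restrictor pairs: (b1,k1) ✓  (b1,k2) ✗  (b1,k3) ✓  (b1,k6) ✗  (b2,k1) ✗  (b2,k6) ✓  (b3,k1) ✓  (b3,k2) ✓  (b3,k4) ✗  (b3,k6) ✗  (b4,k1) ✓  (b4,k3) ✗  (b4,k4) ✓  (b4,k5) ✗
Counterexamples (restrictor pairs failing the scope): 7.

7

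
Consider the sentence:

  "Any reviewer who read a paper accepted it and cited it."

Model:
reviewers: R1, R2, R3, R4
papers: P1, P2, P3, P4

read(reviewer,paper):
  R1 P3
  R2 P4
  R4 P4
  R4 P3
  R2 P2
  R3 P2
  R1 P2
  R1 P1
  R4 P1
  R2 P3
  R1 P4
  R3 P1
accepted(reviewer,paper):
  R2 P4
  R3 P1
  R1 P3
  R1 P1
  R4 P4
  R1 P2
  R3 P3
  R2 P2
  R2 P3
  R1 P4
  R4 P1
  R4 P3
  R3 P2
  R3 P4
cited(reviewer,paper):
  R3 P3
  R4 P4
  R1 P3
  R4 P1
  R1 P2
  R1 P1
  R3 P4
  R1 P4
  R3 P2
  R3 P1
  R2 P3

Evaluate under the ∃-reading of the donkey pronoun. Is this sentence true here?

True

"it" takes "a paper" as antecedent — a donkey pronoun bound across the clause boundary.
Weak reading: every reviewer r with some read-paper has at least one read-paper p such that accepted(r,p) ∧ cited(r,p).
Per reviewer: R1:✓  R2:✓  R3:✓  R4:✓
Every reviewer in the restrictor has a witness.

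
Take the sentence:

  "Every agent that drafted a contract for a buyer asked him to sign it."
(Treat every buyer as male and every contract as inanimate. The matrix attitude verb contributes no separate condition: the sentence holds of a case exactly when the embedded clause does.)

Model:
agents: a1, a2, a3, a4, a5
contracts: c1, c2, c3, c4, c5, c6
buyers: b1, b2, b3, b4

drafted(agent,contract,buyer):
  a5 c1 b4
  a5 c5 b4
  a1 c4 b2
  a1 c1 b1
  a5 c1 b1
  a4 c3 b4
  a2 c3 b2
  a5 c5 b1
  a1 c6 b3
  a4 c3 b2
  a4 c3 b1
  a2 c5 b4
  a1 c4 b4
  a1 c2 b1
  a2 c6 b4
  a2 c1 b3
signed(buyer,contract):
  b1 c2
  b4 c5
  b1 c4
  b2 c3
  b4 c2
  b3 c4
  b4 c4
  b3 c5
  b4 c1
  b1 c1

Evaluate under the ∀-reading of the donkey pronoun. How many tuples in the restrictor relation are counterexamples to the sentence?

"him" takes "a buyer" as antecedent and "it" takes "a contract"; both are donkey pronouns co-varying with the restrictor.
Strong reading: for every (a,c,b) with drafted(a,c,b), signed(b,c).
Restrictor triples: (a1,c1,b1)→signed(b1,c1) ✓  (a1,c2,b1)→signed(b1,c2) ✓  (a1,c4,b2)→signed(b2,c4) ✗  (a1,c4,b4)→signed(b4,c4) ✓  (a1,c6,b3)→signed(b3,c6) ✗  (a2,c1,b3)→signed(b3,c1) ✗  (a2,c3,b2)→signed(b2,c3) ✓  (a2,c5,b4)→signed(b4,c5) ✓  (a2,c6,b4)→signed(b4,c6) ✗  (a4,c3,b1)→signed(b1,c3) ✗  (a4,c3,b2)→signed(b2,c3) ✓  (a4,c3,b4)→signed(b4,c3) ✗  (a5,c1,b1)→signed(b1,c1) ✓  (a5,c1,b4)→signed(b4,c1) ✓  (a5,c5,b1)→signed(b1,c5) ✗  (a5,c5,b4)→signed(b4,c5) ✓
Counterexamples (restrictor triples failing the scope): 7.

7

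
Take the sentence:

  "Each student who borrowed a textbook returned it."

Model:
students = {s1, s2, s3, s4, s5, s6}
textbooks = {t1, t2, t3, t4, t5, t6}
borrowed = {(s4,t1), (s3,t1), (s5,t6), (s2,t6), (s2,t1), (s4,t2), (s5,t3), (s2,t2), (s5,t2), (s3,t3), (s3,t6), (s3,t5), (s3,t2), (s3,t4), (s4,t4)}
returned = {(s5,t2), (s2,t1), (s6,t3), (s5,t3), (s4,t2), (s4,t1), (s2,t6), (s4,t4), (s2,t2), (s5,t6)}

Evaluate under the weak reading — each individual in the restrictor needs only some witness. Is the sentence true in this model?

"it" takes "a textbook" as antecedent — a donkey pronoun bound across the clause boundary.
Weak reading: every student s with some borrowed-textbook has at least one borrowed-textbook t such that returned(s,t).
Per student: s2:✓  s3:✗  s4:✓  s5:✓
s3 has no witness among its borrowed-textbooks.

False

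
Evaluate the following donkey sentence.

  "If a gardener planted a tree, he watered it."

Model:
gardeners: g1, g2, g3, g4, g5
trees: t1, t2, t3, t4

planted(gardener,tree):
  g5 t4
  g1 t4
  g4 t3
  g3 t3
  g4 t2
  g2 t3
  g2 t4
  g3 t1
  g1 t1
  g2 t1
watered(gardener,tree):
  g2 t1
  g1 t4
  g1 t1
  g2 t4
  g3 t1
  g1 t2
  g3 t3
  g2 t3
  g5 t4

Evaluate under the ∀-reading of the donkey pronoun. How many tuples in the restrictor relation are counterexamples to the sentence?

2

"it" takes "a tree" as antecedent — a donkey pronoun bound across the clause boundary.
Strong reading: for every (g,t) with planted(g,t), watered(g,t).
Restrictor pairs: (g1,t1) ✓  (g1,t4) ✓  (g2,t1) ✓  (g2,t3) ✓  (g2,t4) ✓  (g3,t1) ✓  (g3,t3) ✓  (g4,t2) ✗  (g4,t3) ✗  (g5,t4) ✓
Counterexamples (restrictor pairs failing the scope): 2.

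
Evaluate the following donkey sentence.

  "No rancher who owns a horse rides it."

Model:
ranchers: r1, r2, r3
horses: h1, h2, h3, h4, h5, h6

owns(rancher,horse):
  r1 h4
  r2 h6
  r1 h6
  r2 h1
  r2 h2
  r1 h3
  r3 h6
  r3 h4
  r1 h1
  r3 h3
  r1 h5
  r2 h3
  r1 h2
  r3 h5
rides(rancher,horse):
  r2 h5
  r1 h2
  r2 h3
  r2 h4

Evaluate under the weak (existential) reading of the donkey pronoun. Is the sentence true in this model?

False

"it" takes "a horse" as antecedent — a donkey pronoun bound across the clause boundary.
Truth condition: for no (r,h) with owns(r,h) does rides(r,h) hold.
Restrictor pairs — does the scope hold? (r1,h1):fails  (r1,h2):holds  (r1,h3):fails  (r1,h4):fails  (r1,h5):fails  (r1,h6):fails  (r2,h1):fails  (r2,h2):fails  (r2,h3):holds  (r2,h6):fails  (r3,h3):fails  (r3,h4):fails  (r3,h5):fails  (r3,h6):fails
Scope holds for 2 pair(s), so the sentence is false.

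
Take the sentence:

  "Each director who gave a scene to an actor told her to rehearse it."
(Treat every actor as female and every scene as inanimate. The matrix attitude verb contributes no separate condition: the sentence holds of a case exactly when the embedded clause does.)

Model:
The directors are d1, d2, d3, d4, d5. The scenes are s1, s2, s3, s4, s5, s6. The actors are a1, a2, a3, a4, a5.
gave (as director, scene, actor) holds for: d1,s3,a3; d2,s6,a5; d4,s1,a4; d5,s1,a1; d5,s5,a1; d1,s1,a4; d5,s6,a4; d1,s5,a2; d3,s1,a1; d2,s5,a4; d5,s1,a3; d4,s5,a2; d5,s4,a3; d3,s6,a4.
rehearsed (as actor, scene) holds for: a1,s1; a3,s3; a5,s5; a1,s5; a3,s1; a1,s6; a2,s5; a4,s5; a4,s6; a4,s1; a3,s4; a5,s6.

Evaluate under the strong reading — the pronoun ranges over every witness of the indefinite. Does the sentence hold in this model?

"her" takes "an actor" as antecedent and "it" takes "a scene"; both are donkey pronouns co-varying with the restrictor.
Strong reading: for every (d,s,a) with gave(d,s,a), rehearsed(a,s).
Restrictor triples: (d1,s1,a4)→rehearsed(a4,s1) ✓  (d1,s3,a3)→rehearsed(a3,s3) ✓  (d1,s5,a2)→rehearsed(a2,s5) ✓  (d2,s5,a4)→rehearsed(a4,s5) ✓  (d2,s6,a5)→rehearsed(a5,s6) ✓  (d3,s1,a1)→rehearsed(a1,s1) ✓  (d3,s6,a4)→rehearsed(a4,s6) ✓  (d4,s1,a4)→rehearsed(a4,s1) ✓  (d4,s5,a2)→rehearsed(a2,s5) ✓  (d5,s1,a1)→rehearsed(a1,s1) ✓  (d5,s1,a3)→rehearsed(a3,s1) ✓  (d5,s4,a3)→rehearsed(a3,s4) ✓  (d5,s5,a1)→rehearsed(a1,s5) ✓  (d5,s6,a4)→rehearsed(a4,s6) ✓
Every restrictor triple satisfies the scope.

True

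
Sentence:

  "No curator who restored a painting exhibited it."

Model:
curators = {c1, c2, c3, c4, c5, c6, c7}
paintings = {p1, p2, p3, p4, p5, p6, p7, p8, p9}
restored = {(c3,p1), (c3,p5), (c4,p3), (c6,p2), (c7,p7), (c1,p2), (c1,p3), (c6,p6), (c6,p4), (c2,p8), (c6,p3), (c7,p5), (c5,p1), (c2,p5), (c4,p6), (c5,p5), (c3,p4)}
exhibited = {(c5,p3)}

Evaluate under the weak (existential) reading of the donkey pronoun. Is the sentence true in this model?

"it" takes "a painting" as antecedent — a donkey pronoun bound across the clause boundary.
Truth condition: for no (c,p) with restored(c,p) does exhibited(c,p) hold.
Restrictor pairs — does the scope hold? (c1,p2):fails  (c1,p3):fails  (c2,p5):fails  (c2,p8):fails  (c3,p1):fails  (c3,p4):fails  (c3,p5):fails  (c4,p3):fails  (c4,p6):fails  (c5,p1):fails  (c5,p5):fails  (c6,p2):fails  (c6,p3):fails  (c6,p4):fails  (c6,p6):fails  (c7,p5):fails  (c7,p7):fails
Scope holds for no restrictor pair, so the sentence is true.

True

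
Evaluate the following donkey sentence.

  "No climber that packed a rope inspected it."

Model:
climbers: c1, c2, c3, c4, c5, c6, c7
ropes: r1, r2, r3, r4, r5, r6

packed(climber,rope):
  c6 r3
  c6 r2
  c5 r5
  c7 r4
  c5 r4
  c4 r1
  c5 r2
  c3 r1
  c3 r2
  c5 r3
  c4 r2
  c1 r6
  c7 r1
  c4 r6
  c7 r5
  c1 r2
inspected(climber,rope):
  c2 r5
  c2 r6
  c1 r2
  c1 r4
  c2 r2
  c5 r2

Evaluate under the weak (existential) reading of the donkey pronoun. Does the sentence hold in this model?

"it" takes "a rope" as antecedent — a donkey pronoun bound across the clause boundary.
Truth condition: for no (c,r) with packed(c,r) does inspected(c,r) hold.
Restrictor pairs — does the scope hold? (c1,r2):holds  (c1,r6):fails  (c3,r1):fails  (c3,r2):fails  (c4,r1):fails  (c4,r2):fails  (c4,r6):fails  (c5,r2):holds  (c5,r3):fails  (c5,r4):fails  (c5,r5):fails  (c6,r2):fails  (c6,r3):fails  (c7,r1):fails  (c7,r4):fails  (c7,r5):fails
Scope holds for 2 pair(s), so the sentence is false.

False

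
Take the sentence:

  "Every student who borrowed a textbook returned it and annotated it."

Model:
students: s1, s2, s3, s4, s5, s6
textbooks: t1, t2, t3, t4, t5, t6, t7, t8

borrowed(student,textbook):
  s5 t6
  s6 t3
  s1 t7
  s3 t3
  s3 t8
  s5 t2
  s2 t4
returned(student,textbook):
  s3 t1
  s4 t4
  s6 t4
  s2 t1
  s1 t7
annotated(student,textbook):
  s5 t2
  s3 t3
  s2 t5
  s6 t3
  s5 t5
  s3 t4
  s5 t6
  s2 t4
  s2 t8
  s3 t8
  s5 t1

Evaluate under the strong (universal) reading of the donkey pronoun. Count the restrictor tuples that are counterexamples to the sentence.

"it" takes "a textbook" as antecedent — a donkey pronoun bound across the clause boundary.
Strong reading: for every (s,t) with borrowed(s,t), returned(s,t) ∧ annotated(s,t).
Restrictor pairs: (s1,t7) ✗  (s2,t4) ✗  (s3,t3) ✗  (s3,t8) ✗  (s5,t2) ✗  (s5,t6) ✗  (s6,t3) ✗
Counterexamples (restrictor pairs failing the scope): 7.

7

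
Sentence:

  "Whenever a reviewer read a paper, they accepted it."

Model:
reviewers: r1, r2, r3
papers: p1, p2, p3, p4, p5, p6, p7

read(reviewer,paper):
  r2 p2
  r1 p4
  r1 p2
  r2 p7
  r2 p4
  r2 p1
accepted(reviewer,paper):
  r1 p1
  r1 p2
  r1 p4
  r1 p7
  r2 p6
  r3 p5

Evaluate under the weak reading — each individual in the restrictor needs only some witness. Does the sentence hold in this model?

"it" takes "a paper" as antecedent — a donkey pronoun bound across the clause boundary.
Weak reading: every reviewer r with some read-paper has at least one read-paper p such that accepted(r,p).
Per reviewer: r1:✓  r2:✗
r2 has no witness among its read-papers.

False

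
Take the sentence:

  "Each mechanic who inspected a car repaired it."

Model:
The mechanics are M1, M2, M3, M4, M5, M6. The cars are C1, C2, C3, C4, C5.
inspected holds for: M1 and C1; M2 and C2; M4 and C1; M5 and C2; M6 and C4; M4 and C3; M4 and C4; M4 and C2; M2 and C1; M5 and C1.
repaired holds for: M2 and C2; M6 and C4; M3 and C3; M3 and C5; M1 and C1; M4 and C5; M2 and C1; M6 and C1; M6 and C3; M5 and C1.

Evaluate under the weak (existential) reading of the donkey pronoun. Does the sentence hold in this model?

False

"it" takes "a car" as antecedent — a donkey pronoun bound across the clause boundary.
Weak reading: every mechanic m with some inspected-car has at least one inspected-car c such that repaired(m,c).
Per mechanic: M1:✓  M2:✓  M4:✗  M5:✓  M6:✓
M4 has no witness among its inspected-cars.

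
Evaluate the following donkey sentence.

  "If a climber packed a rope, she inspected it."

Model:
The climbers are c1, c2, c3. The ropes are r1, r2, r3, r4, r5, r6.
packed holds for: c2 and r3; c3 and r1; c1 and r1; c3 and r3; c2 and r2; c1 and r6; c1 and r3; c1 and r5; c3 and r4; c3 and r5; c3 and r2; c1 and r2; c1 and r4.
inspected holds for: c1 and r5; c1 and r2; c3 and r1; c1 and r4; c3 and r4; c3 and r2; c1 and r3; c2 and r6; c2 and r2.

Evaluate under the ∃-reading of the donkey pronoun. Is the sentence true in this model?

True

"it" takes "a rope" as antecedent — a donkey pronoun bound across the clause boundary.
Weak reading: every climber c with some packed-rope has at least one packed-rope r such that inspected(c,r).
Per climber: c1:✓  c2:✓  c3:✓
Every climber in the restrictor has a witness.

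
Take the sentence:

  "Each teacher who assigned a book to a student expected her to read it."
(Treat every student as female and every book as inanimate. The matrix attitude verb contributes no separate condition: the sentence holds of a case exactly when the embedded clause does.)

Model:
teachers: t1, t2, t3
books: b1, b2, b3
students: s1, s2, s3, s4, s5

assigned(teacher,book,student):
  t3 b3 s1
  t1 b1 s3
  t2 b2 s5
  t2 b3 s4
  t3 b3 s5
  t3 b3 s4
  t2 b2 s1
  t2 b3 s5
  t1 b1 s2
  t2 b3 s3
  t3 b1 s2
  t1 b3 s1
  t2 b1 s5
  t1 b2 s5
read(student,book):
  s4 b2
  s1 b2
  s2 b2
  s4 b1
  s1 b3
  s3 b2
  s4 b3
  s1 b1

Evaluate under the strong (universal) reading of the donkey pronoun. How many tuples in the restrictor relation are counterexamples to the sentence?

9

"her" takes "a student" as antecedent and "it" takes "a book"; both are donkey pronouns co-varying with the restrictor.
Strong reading: for every (t,b,s) with assigned(t,b,s), read(s,b).
Restrictor triples: (t1,b1,s2)→read(s2,b1) ✗  (t1,b1,s3)→read(s3,b1) ✗  (t1,b2,s5)→read(s5,b2) ✗  (t1,b3,s1)→read(s1,b3) ✓  (t2,b1,s5)→read(s5,b1) ✗  (t2,b2,s1)→read(s1,b2) ✓  (t2,b2,s5)→read(s5,b2) ✗  (t2,b3,s3)→read(s3,b3) ✗  (t2,b3,s4)→read(s4,b3) ✓  (t2,b3,s5)→read(s5,b3) ✗  (t3,b1,s2)→read(s2,b1) ✗  (t3,b3,s1)→read(s1,b3) ✓  (t3,b3,s4)→read(s4,b3) ✓  (t3,b3,s5)→read(s5,b3) ✗
Counterexamples (restrictor triples failing the scope): 9.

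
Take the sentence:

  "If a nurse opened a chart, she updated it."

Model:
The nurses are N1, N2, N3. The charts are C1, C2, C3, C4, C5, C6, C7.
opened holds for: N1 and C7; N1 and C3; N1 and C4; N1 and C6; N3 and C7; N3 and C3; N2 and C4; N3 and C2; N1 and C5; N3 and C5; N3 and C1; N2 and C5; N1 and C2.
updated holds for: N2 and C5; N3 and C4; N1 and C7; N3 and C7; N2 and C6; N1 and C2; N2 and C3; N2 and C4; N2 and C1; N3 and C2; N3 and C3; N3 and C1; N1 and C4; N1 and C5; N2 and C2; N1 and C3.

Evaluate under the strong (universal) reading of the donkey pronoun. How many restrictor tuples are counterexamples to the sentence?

2

"it" takes "a chart" as antecedent — a donkey pronoun bound across the clause boundary.
Strong reading: for every (n,c) with opened(n,c), updated(n,c).
Restrictor pairs: (N1,C2) ✓  (N1,C3) ✓  (N1,C4) ✓  (N1,C5) ✓  (N1,C6) ✗  (N1,C7) ✓  (N2,C4) ✓  (N2,C5) ✓  (N3,C1) ✓  (N3,C2) ✓  (N3,C3) ✓  (N3,C5) ✗  (N3,C7) ✓
Counterexamples (restrictor pairs failing the scope): 2.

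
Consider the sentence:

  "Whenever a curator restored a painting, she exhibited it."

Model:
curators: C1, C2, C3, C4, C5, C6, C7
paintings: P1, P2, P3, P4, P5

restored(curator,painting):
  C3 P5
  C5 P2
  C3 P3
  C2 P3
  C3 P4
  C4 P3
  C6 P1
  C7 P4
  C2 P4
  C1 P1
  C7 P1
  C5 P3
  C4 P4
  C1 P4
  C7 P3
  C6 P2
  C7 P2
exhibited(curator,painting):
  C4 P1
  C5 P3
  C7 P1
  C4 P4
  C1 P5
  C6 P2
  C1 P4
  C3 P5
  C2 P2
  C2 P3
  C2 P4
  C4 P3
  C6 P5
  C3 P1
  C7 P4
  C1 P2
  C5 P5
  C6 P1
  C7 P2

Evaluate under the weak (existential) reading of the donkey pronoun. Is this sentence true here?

True

"it" takes "a painting" as antecedent — a donkey pronoun bound across the clause boundary.
Weak reading: every curator c with some restored-painting has at least one restored-painting p such that exhibited(c,p).
Per curator: C1:✓  C2:✓  C3:✓  C4:✓  C5:✓  C6:✓  C7:✓
Every curator in the restrictor has a witness.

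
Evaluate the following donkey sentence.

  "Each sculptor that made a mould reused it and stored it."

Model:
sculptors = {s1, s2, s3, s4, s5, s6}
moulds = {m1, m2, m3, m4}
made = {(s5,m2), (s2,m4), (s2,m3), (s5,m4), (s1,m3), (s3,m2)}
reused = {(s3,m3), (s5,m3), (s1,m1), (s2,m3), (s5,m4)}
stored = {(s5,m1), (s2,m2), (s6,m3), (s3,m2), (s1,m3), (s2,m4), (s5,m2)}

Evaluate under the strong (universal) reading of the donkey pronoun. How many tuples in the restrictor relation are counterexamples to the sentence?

6

"it" takes "a mould" as antecedent — a donkey pronoun bound across the clause boundary.
Strong reading: for every (s,m) with made(s,m), reused(s,m) ∧ stored(s,m).
Restrictor pairs: (s1,m3) ✗  (s2,m3) ✗  (s2,m4) ✗  (s3,m2) ✗  (s5,m2) ✗  (s5,m4) ✗
Counterexamples (restrictor pairs failing the scope): 6.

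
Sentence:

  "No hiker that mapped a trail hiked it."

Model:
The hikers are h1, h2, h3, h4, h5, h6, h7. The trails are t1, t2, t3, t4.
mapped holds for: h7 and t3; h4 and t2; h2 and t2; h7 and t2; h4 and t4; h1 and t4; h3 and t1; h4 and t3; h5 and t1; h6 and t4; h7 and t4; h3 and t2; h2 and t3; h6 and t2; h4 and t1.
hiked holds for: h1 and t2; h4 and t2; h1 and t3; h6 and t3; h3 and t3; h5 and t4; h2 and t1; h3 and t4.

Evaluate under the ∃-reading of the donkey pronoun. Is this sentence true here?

"it" takes "a trail" as antecedent — a donkey pronoun bound across the clause boundary.
Truth condition: for no (h,t) with mapped(h,t) does hiked(h,t) hold.
Restrictor pairs — does the scope hold? (h1,t4):fails  (h2,t2):fails  (h2,t3):fails  (h3,t1):fails  (h3,t2):fails  (h4,t1):fails  (h4,t2):holds  (h4,t3):fails  (h4,t4):fails  (h5,t1):fails  (h6,t2):fails  (h6,t4):fails  (h7,t2):fails  (h7,t3):fails  (h7,t4):fails
Scope holds for 1 pair(s), so the sentence is false.

False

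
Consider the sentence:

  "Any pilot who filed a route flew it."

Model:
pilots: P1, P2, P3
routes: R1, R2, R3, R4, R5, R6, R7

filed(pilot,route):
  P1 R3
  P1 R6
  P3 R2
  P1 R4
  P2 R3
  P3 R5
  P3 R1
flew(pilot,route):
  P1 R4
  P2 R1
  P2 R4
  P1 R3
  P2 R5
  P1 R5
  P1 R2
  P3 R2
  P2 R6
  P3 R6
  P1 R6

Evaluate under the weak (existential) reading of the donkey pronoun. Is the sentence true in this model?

"it" takes "a route" as antecedent — a donkey pronoun bound across the clause boundary.
Weak reading: every pilot p with some filed-route has at least one filed-route r such that flew(p,r).
Per pilot: P1:✓  P2:✗  P3:✓
P2 has no witness among its filed-routes.

False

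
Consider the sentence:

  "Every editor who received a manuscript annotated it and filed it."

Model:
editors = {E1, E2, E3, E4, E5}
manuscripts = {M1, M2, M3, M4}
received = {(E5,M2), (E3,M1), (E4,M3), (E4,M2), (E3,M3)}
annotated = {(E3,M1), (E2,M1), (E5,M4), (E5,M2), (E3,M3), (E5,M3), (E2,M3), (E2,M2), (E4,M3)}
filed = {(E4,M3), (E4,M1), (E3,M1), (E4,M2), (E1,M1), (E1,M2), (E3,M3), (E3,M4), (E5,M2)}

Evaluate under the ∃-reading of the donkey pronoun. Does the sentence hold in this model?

"it" takes "a manuscript" as antecedent — a donkey pronoun bound across the clause boundary.
Weak reading: every editor e with some received-manuscript has at least one received-manuscript m such that annotated(e,m) ∧ filed(e,m).
Per editor: E3:✓  E4:✓  E5:✓
Every editor in the restrictor has a witness.

True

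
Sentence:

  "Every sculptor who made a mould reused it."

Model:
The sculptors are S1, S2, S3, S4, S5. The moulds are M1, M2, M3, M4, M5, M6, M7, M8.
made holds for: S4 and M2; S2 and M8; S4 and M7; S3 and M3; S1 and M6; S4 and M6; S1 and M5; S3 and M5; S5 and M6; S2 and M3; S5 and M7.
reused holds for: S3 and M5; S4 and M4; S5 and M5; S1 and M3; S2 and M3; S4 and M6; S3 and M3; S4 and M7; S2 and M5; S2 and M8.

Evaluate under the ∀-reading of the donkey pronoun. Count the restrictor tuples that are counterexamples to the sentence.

"it" takes "a mould" as antecedent — a donkey pronoun bound across the clause boundary.
Strong reading: for every (s,m) with made(s,m), reused(s,m).
Restrictor pairs: (S1,M5) ✗  (S1,M6) ✗  (S2,M3) ✓  (S2,M8) ✓  (S3,M3) ✓  (S3,M5) ✓  (S4,M2) ✗  (S4,M6) ✓  (S4,M7) ✓  (S5,M6) ✗  (S5,M7) ✗
Counterexamples (restrictor pairs failing the scope): 5.

5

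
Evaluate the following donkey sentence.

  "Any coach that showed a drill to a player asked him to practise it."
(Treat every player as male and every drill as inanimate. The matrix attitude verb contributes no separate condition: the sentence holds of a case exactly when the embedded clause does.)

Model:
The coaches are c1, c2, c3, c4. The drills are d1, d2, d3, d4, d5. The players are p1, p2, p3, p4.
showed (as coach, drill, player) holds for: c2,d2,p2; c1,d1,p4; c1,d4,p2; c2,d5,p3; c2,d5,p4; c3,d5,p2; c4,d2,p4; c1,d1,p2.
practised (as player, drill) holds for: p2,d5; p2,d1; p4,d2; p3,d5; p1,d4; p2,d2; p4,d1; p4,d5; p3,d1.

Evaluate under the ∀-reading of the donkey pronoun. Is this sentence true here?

"him" takes "a player" as antecedent and "it" takes "a drill"; both are donkey pronouns co-varying with the restrictor.
Strong reading: for every (c,d,p) with showed(c,d,p), practised(p,d).
Restrictor triples: (c1,d1,p2)→practised(p2,d1) ✓  (c1,d1,p4)→practised(p4,d1) ✓  (c1,d4,p2)→practised(p2,d4) ✗  (c2,d2,p2)→practised(p2,d2) ✓  (c2,d5,p3)→practised(p3,d5) ✓  (c2,d5,p4)→practised(p4,d5) ✓  (c3,d5,p2)→practised(p2,d5) ✓  (c4,d2,p4)→practised(p4,d2) ✓
Counterexample: (c1,d4,p2) — practised(p2,d4) does not hold.

False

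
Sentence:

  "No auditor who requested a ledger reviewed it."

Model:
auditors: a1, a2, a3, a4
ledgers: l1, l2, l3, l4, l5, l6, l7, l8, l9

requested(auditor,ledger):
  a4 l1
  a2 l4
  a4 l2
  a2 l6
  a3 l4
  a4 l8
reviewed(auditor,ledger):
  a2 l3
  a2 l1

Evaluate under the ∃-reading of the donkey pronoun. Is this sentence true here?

"it" takes "a ledger" as antecedent — a donkey pronoun bound across the clause boundary.
Truth condition: for no (a,l) with requested(a,l) does reviewed(a,l) hold.
Restrictor pairs — does the scope hold? (a2,l4):fails  (a2,l6):fails  (a3,l4):fails  (a4,l1):fails  (a4,l2):fails  (a4,l8):fails
Scope holds for no restrictor pair, so the sentence is true.

True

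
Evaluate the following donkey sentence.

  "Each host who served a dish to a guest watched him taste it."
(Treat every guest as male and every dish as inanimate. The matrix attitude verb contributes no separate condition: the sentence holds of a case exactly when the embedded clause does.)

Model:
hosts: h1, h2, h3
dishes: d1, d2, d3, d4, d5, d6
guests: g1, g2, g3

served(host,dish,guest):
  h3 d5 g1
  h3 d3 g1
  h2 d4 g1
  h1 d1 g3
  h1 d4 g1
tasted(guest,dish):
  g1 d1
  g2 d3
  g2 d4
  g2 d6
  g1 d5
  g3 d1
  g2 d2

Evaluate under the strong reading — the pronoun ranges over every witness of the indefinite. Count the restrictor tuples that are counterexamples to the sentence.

"him" takes "a guest" as antecedent and "it" takes "a dish"; both are donkey pronouns co-varying with the restrictor.
Strong reading: for every (h,d,g) with served(h,d,g), tasted(g,d).
Restrictor triples: (h1,d1,g3)→tasted(g3,d1) ✓  (h1,d4,g1)→tasted(g1,d4) ✗  (h2,d4,g1)→tasted(g1,d4) ✗  (h3,d3,g1)→tasted(g1,d3) ✗  (h3,d5,g1)→tasted(g1,d5) ✓
Counterexamples (restrictor triples failing the scope): 3.

3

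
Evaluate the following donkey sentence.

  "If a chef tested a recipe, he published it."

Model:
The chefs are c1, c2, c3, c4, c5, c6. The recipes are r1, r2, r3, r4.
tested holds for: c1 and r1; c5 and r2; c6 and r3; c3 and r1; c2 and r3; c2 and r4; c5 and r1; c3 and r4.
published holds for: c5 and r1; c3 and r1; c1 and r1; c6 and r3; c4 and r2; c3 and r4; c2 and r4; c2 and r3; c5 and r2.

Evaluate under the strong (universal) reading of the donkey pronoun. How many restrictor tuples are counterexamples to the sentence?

"it" takes "a recipe" as antecedent — a donkey pronoun bound across the clause boundary.
Strong reading: for every (c,r) with tested(c,r), published(c,r).
Restrictor pairs: (c1,r1) ✓  (c2,r3) ✓  (c2,r4) ✓  (c3,r1) ✓  (c3,r4) ✓  (c5,r1) ✓  (c5,r2) ✓  (c6,r3) ✓
Counterexamples (restrictor pairs failing the scope): 0.

0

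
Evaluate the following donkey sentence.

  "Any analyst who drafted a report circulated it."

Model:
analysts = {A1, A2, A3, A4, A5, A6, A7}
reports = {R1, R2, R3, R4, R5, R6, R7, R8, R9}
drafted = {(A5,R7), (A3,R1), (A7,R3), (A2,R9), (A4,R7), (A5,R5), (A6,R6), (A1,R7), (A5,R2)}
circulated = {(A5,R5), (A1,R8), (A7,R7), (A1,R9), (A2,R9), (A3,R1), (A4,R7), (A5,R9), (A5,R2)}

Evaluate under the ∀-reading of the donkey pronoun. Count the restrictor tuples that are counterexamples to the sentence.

"it" takes "a report" as antecedent — a donkey pronoun bound across the clause boundary.
Strong reading: for every (a,r) with drafted(a,r), circulated(a,r).
Restrictor pairs: (A1,R7) ✗  (A2,R9) ✓  (A3,R1) ✓  (A4,R7) ✓  (A5,R2) ✓  (A5,R5) ✓  (A5,R7) ✗  (A6,R6) ✗  (A7,R3) ✗
Counterexamples (restrictor pairs failing the scope): 4.

4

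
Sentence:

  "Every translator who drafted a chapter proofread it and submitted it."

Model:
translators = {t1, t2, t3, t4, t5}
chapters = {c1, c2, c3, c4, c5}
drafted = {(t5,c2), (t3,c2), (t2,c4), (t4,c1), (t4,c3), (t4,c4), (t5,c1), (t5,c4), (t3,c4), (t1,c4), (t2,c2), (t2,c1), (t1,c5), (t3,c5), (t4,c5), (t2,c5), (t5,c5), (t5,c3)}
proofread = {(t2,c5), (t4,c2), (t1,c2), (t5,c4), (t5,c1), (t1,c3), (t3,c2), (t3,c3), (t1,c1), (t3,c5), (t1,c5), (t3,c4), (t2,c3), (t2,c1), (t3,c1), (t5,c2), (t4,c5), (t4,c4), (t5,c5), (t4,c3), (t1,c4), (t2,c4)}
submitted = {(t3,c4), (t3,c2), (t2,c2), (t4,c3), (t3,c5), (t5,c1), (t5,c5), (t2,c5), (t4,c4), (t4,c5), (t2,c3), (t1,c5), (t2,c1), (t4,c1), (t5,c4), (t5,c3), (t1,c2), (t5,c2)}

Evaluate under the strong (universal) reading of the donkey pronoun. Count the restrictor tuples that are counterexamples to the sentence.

"it" takes "a chapter" as antecedent — a donkey pronoun bound across the clause boundary.
Strong reading: for every (t,c) with drafted(t,c), proofread(t,c) ∧ submitted(t,c).
Restrictor pairs: (t1,c4) ✗  (t1,c5) ✓  (t2,c1) ✓  (t2,c2) ✗  (t2,c4) ✗  (t2,c5) ✓  (t3,c2) ✓  (t3,c4) ✓  (t3,c5) ✓  (t4,c1) ✗  (t4,c3) ✓  (t4,c4) ✓  (t4,c5) ✓  (t5,c1) ✓  (t5,c2) ✓  (t5,c3) ✗  (t5,c4) ✓  (t5,c5) ✓
Counterexamples (restrictor pairs failing the scope): 5.

5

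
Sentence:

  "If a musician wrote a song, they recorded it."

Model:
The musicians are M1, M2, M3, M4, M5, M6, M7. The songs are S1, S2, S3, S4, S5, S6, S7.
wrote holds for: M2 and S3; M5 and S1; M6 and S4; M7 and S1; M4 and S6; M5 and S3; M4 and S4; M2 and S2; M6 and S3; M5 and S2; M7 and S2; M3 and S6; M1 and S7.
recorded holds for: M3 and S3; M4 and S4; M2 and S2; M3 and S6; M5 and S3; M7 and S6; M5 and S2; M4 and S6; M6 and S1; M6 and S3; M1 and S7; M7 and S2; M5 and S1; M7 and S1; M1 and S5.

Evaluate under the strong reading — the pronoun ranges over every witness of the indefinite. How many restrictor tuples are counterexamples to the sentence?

2

"it" takes "a song" as antecedent — a donkey pronoun bound across the clause boundary.
Strong reading: for every (m,s) with wrote(m,s), recorded(m,s).
Restrictor pairs: (M1,S7) ✓  (M2,S2) ✓  (M2,S3) ✗  (M3,S6) ✓  (M4,S4) ✓  (M4,S6) ✓  (M5,S1) ✓  (M5,S2) ✓  (M5,S3) ✓  (M6,S3) ✓  (M6,S4) ✗  (M7,S1) ✓  (M7,S2) ✓
Counterexamples (restrictor pairs failing the scope): 2.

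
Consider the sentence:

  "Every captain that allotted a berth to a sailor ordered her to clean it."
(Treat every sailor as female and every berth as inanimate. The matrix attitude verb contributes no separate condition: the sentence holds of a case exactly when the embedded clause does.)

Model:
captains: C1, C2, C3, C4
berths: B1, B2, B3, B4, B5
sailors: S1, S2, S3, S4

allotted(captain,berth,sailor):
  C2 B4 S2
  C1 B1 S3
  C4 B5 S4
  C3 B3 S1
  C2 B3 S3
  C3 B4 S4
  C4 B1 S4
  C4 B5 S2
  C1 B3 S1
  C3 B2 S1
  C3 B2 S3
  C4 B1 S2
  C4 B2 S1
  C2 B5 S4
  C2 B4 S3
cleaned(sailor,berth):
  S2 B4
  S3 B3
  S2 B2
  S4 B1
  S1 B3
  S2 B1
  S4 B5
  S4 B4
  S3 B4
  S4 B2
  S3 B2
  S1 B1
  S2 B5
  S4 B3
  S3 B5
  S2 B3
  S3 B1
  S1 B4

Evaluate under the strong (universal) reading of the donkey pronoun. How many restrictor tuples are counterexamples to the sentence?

"her" takes "a sailor" as antecedent and "it" takes "a berth"; both are donkey pronouns co-varying with the restrictor.
Strong reading: for every (c,b,s) with allotted(c,b,s), cleaned(s,b).
Restrictor triples: (C1,B1,S3)→cleaned(S3,B1) ✓  (C1,B3,S1)→cleaned(S1,B3) ✓  (C2,B3,S3)→cleaned(S3,B3) ✓  (C2,B4,S2)→cleaned(S2,B4) ✓  (C2,B4,S3)→cleaned(S3,B4) ✓  (C2,B5,S4)→cleaned(S4,B5) ✓  (C3,B2,S1)→cleaned(S1,B2) ✗  (C3,B2,S3)→cleaned(S3,B2) ✓  (C3,B3,S1)→cleaned(S1,B3) ✓  (C3,B4,S4)→cleaned(S4,B4) ✓  (C4,B1,S2)→cleaned(S2,B1) ✓  (C4,B1,S4)→cleaned(S4,B1) ✓  (C4,B2,S1)→cleaned(S1,B2) ✗  (C4,B5,S2)→cleaned(S2,B5) ✓  (C4,B5,S4)→cleaned(S4,B5) ✓
Counterexamples (restrictor triples failing the scope): 2.

2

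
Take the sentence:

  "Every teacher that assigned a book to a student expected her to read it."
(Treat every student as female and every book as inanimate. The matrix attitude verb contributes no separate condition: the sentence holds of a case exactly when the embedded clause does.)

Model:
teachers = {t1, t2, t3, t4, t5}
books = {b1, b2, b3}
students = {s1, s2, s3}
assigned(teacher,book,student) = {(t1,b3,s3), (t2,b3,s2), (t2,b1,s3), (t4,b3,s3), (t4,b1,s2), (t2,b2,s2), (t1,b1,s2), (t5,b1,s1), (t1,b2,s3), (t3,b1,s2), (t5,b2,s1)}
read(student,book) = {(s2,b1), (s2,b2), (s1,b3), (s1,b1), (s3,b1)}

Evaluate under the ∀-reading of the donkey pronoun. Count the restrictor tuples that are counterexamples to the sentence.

5

"her" takes "a student" as antecedent and "it" takes "a book"; both are donkey pronouns co-varying with the restrictor.
Strong reading: for every (t,b,s) with assigned(t,b,s), read(s,b).
Restrictor triples: (t1,b1,s2)→read(s2,b1) ✓  (t1,b2,s3)→read(s3,b2) ✗  (t1,b3,s3)→read(s3,b3) ✗  (t2,b1,s3)→read(s3,b1) ✓  (t2,b2,s2)→read(s2,b2) ✓  (t2,b3,s2)→read(s2,b3) ✗  (t3,b1,s2)→read(s2,b1) ✓  (t4,b1,s2)→read(s2,b1) ✓  (t4,b3,s3)→read(s3,b3) ✗  (t5,b1,s1)→read(s1,b1) ✓  (t5,b2,s1)→read(s1,b2) ✗
Counterexamples (restrictor triples failing the scope): 5.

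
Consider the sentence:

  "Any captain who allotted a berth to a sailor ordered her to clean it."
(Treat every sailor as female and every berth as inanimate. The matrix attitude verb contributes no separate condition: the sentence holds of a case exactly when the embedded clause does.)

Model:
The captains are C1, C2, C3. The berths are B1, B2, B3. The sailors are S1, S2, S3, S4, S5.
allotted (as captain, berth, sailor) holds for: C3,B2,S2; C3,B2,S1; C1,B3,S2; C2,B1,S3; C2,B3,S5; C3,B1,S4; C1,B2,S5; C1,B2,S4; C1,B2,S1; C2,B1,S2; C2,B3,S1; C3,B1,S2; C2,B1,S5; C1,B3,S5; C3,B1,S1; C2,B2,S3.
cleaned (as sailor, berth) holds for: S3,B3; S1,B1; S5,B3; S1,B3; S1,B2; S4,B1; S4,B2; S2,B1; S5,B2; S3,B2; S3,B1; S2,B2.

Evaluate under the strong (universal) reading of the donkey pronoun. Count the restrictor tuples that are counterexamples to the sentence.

"her" takes "a sailor" as antecedent and "it" takes "a berth"; both are donkey pronouns co-varying with the restrictor.
Strong reading: for every (c,b,s) with allotted(c,b,s), cleaned(s,b).
Restrictor triples: (C1,B2,S1)→cleaned(S1,B2) ✓  (C1,B2,S4)→cleaned(S4,B2) ✓  (C1,B2,S5)→cleaned(S5,B2) ✓  (C1,B3,S2)→cleaned(S2,B3) ✗  (C1,B3,S5)→cleaned(S5,B3) ✓  (C2,B1,S2)→cleaned(S2,B1) ✓  (C2,B1,S3)→cleaned(S3,B1) ✓  (C2,B1,S5)→cleaned(S5,B1) ✗  (C2,B2,S3)→cleaned(S3,B2) ✓  (C2,B3,S1)→cleaned(S1,B3) ✓  (C2,B3,S5)→cleaned(S5,B3) ✓  (C3,B1,S1)→cleaned(S1,B1) ✓  (C3,B1,S2)→cleaned(S2,B1) ✓  (C3,B1,S4)→cleaned(S4,B1) ✓  (C3,B2,S1)→cleaned(S1,B2) ✓  (C3,B2,S2)→cleaned(S2,B2) ✓
Counterexamples (restrictor triples failing the scope): 2.

2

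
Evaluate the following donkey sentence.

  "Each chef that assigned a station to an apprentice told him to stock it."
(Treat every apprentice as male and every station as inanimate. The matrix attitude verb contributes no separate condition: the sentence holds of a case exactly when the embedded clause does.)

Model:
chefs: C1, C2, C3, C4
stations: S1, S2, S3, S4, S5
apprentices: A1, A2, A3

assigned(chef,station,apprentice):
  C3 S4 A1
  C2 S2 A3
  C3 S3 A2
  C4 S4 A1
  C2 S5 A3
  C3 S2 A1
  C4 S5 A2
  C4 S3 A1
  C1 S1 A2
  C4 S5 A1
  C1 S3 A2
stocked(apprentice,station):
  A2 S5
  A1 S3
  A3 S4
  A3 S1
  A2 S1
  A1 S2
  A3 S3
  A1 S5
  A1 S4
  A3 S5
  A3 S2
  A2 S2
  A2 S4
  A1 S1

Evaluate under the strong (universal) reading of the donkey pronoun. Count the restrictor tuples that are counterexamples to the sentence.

"him" takes "an apprentice" as antecedent and "it" takes "a station"; both are donkey pronouns co-varying with the restrictor.
Strong reading: for every (c,s,a) with assigned(c,s,a), stocked(a,s).
Restrictor triples: (C1,S1,A2)→stocked(A2,S1) ✓  (C1,S3,A2)→stocked(A2,S3) ✗  (C2,S2,A3)→stocked(A3,S2) ✓  (C2,S5,A3)→stocked(A3,S5) ✓  (C3,S2,A1)→stocked(A1,S2) ✓  (C3,S3,A2)→stocked(A2,S3) ✗  (C3,S4,A1)→stocked(A1,S4) ✓  (C4,S3,A1)→stocked(A1,S3) ✓  (C4,S4,A1)→stocked(A1,S4) ✓  (C4,S5,A1)→stocked(A1,S5) ✓  (C4,S5,A2)→stocked(A2,S5) ✓
Counterexamples (restrictor triples failing the scope): 2.

2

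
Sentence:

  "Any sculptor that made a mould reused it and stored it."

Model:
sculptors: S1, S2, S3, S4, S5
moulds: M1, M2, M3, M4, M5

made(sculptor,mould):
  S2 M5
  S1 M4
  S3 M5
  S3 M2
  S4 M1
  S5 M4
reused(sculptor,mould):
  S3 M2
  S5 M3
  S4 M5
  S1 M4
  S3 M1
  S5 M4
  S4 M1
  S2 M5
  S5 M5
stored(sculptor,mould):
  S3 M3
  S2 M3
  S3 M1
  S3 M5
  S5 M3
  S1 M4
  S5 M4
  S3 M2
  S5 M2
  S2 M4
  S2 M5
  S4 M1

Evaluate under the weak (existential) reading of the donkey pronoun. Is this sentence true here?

"it" takes "a mould" as antecedent — a donkey pronoun bound across the clause boundary.
Weak reading: every sculptor s with some made-mould has at least one made-mould m such that reused(s,m) ∧ stored(s,m).
Per sculptor: S1:✓  S2:✓  S3:✓  S4:✓  S5:✓
Every sculptor in the restrictor has a witness.

True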